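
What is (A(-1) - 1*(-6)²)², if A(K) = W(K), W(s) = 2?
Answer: 1156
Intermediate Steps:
A(K) = 2
(A(-1) - 1*(-6)²)² = (2 - 1*(-6)²)² = (2 - 1*36)² = (2 - 36)² = (-34)² = 1156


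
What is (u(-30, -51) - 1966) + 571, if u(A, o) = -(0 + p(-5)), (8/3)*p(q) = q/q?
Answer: -11163/8 ≈ -1395.4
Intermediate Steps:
p(q) = 3/8 (p(q) = 3*(q/q)/8 = (3/8)*1 = 3/8)
u(A, o) = -3/8 (u(A, o) = -(0 + 3/8) = -1*3/8 = -3/8)
(u(-30, -51) - 1966) + 571 = (-3/8 - 1966) + 571 = -15731/8 + 571 = -11163/8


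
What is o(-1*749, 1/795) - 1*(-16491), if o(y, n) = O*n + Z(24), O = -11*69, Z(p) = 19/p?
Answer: 104881723/6360 ≈ 16491.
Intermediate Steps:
O = -759
o(y, n) = 19/24 - 759*n (o(y, n) = -759*n + 19/24 = 19/24 - 759*n)
o(-1*749, 1/795) - 1*(-16491) = (19/24 - 759/795) - 1*(-16491) = (19/24 - 759*1/795) + 16491 = (19/24 - 253/265) + 16491 = -1037/6360 + 16491 = 104881723/6360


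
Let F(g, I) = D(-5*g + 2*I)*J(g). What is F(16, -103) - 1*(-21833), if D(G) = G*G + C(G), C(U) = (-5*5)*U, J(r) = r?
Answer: 1444969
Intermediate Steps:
C(U) = -25*U
D(G) = G² - 25*G (D(G) = G*G - 25*G = G² - 25*G)
F(g, I) = g*(-5*g + 2*I)*(-25 - 5*g + 2*I) (F(g, I) = ((-5*g + 2*I)*(-25 + (-5*g + 2*I)))*g = ((-5*g + 2*I)*(-25 - 5*g + 2*I))*g = g*(-5*g + 2*I)*(-25 - 5*g + 2*I))
F(16, -103) - 1*(-21833) = 16*((-5*16 + 2*(-103))² - 50*(-103) + 125*16) - 1*(-21833) = 16*((-80 - 206)² + 5150 + 2000) + 21833 = 16*((-286)² + 5150 + 2000) + 21833 = 16*(81796 + 5150 + 2000) + 21833 = 16*88946 + 21833 = 1423136 + 21833 = 1444969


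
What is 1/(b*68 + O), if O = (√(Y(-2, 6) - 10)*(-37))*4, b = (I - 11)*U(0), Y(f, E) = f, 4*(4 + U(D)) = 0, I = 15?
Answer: I/(8*(-136*I + 37*√3)) ≈ -0.00075211 + 0.00035441*I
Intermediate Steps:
U(D) = -4 (U(D) = -4 + (¼)*0 = -4 + 0 = -4)
b = -16 (b = (15 - 11)*(-4) = 4*(-4) = -16)
O = -296*I*√3 (O = (√(-2 - 10)*(-37))*4 = (√(-12)*(-37))*4 = ((2*I*√3)*(-37))*4 = -74*I*√3*4 = -296*I*√3 ≈ -512.69*I)
1/(b*68 + O) = 1/(-16*68 - 296*I*√3) = 1/(-1088 - 296*I*√3)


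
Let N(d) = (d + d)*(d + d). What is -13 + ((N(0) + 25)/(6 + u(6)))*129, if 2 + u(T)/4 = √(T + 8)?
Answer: 359/22 + 645*√14/11 ≈ 235.72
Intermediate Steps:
u(T) = -8 + 4*√(8 + T) (u(T) = -8 + 4*√(T + 8) = -8 + 4*√(8 + T))
N(d) = 4*d² (N(d) = (2*d)*(2*d) = 4*d²)
-13 + ((N(0) + 25)/(6 + u(6)))*129 = -13 + ((4*0² + 25)/(6 + (-8 + 4*√(8 + 6))))*129 = -13 + ((4*0 + 25)/(6 + (-8 + 4*√14)))*129 = -13 + ((0 + 25)/(-2 + 4*√14))*129 = -13 + (25/(-2 + 4*√14))*129 = -13 + 3225/(-2 + 4*√14)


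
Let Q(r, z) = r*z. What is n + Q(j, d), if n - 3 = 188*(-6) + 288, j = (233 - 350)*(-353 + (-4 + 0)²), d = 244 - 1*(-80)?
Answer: 12774159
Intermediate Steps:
d = 324 (d = 244 + 80 = 324)
j = 39429 (j = -117*(-353 + (-4)²) = -117*(-353 + 16) = -117*(-337) = 39429)
n = -837 (n = 3 + (188*(-6) + 288) = 3 + (-1128 + 288) = 3 - 840 = -837)
n + Q(j, d) = -837 + 39429*324 = -837 + 12774996 = 12774159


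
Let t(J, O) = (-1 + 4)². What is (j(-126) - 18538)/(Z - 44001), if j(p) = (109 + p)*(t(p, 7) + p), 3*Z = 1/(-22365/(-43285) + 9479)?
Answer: 313403088144/833285955067 ≈ 0.37611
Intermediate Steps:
Z = 8657/246192528 (Z = 1/(3*(-22365/(-43285) + 9479)) = 1/(3*(-22365*(-1/43285) + 9479)) = 1/(3*(4473/8657 + 9479)) = 1/(3*(82064176/8657)) = (⅓)*(8657/82064176) = 8657/246192528 ≈ 3.5164e-5)
t(J, O) = 9 (t(J, O) = 3² = 9)
j(p) = (9 + p)*(109 + p) (j(p) = (109 + p)*(9 + p) = (9 + p)*(109 + p))
(j(-126) - 18538)/(Z - 44001) = ((981 + (-126)² + 118*(-126)) - 18538)/(8657/246192528 - 44001) = ((981 + 15876 - 14868) - 18538)/(-10832717415871/246192528) = (1989 - 18538)*(-246192528/10832717415871) = -16549*(-246192528/10832717415871) = 313403088144/833285955067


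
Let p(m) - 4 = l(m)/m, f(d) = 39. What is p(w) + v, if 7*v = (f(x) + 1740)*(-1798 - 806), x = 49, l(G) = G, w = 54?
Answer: -661783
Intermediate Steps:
p(m) = 5 (p(m) = 4 + m/m = 4 + 1 = 5)
v = -661788 (v = ((39 + 1740)*(-1798 - 806))/7 = (1779*(-2604))/7 = (⅐)*(-4632516) = -661788)
p(w) + v = 5 - 661788 = -661783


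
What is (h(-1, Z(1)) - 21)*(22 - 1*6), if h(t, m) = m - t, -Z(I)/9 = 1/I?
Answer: -464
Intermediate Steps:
Z(I) = -9/I
(h(-1, Z(1)) - 21)*(22 - 1*6) = ((-9/1 - 1*(-1)) - 21)*(22 - 1*6) = ((-9*1 + 1) - 21)*(22 - 6) = ((-9 + 1) - 21)*16 = (-8 - 21)*16 = -29*16 = -464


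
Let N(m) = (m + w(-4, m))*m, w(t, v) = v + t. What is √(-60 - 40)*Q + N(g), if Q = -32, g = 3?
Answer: 6 - 320*I ≈ 6.0 - 320.0*I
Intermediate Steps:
w(t, v) = t + v
N(m) = m*(-4 + 2*m) (N(m) = (m + (-4 + m))*m = (-4 + 2*m)*m = m*(-4 + 2*m))
√(-60 - 40)*Q + N(g) = √(-60 - 40)*(-32) + 2*3*(-2 + 3) = √(-100)*(-32) + 2*3*1 = (10*I)*(-32) + 6 = -320*I + 6 = 6 - 320*I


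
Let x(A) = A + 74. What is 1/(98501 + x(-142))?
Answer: 1/98433 ≈ 1.0159e-5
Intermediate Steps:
x(A) = 74 + A
1/(98501 + x(-142)) = 1/(98501 + (74 - 142)) = 1/(98501 - 68) = 1/98433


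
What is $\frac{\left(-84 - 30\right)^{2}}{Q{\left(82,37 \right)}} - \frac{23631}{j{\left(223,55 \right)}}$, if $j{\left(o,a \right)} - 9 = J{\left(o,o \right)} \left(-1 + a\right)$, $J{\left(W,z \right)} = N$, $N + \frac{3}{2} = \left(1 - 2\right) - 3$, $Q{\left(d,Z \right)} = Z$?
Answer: $\frac{1539065}{3552} \approx 433.3$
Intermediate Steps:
$N = - \frac{11}{2}$ ($N = - \frac{3}{2} + \left(\left(1 - 2\right) - 3\right) = - \frac{3}{2} - 4 = - \frac{11}{2} \approx -5.5$)
$J{\left(W,z \right)} = - \frac{11}{2}$
$j{\left(o,a \right)} = \frac{29}{2} - \frac{11 a}{2}$ ($j{\left(o,a \right)} = 9 - \frac{11 \left(-1 + a\right)}{2} = 9 - \left(- \frac{11}{2} + \frac{11 a}{2}\right) = \frac{29}{2} - \frac{11 a}{2}$)
$\frac{\left(-84 - 30\right)^{2}}{Q{\left(82,37 \right)}} - \frac{23631}{j{\left(223,55 \right)}} = \frac{\left(-84 - 30\right)^{2}}{37} - \frac{23631}{\frac{29}{2} - \frac{605}{2}} = \left(-114\right)^{2} \cdot \frac{1}{37} - \frac{23631}{\frac{29}{2} - \frac{605}{2}} = 12996 \cdot \frac{1}{37} - \frac{23631}{-288} = \frac{12996}{37} - - \frac{7877}{96} = \frac{12996}{37} + \frac{7877}{96} = \frac{1539065}{3552}$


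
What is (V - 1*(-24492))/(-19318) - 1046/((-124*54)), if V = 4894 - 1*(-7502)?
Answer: -56698855/32338332 ≈ -1.7533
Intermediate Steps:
V = 12396 (V = 4894 + 7502 = 12396)
(V - 1*(-24492))/(-19318) - 1046/((-124*54)) = (12396 - 1*(-24492))/(-19318) - 1046/((-124*54)) = (12396 + 24492)*(-1/19318) - 1046/(-6696) = 36888*(-1/19318) - 1046*(-1/6696) = -18444/9659 + 523/3348 = -56698855/32338332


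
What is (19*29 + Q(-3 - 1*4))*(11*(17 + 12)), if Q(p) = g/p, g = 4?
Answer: 1229107/7 ≈ 1.7559e+5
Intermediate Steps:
Q(p) = 4/p
(19*29 + Q(-3 - 1*4))*(11*(17 + 12)) = (19*29 + 4/(-3 - 1*4))*(11*(17 + 12)) = (551 + 4/(-3 - 4))*(11*29) = (551 + 4/(-7))*319 = (551 + 4*(-⅐))*319 = (551 - 4/7)*319 = (3853/7)*319 = 1229107/7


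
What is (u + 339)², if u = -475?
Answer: 18496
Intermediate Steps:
(u + 339)² = (-475 + 339)² = (-136)² = 18496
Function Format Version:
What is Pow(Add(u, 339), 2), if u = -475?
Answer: 18496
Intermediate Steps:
Pow(Add(u, 339), 2) = Pow(Add(-475, 339), 2) = Pow(-136, 2) = 18496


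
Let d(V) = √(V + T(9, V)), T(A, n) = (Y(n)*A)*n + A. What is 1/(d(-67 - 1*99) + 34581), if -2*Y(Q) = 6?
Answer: 34581/1195841236 - 5*√173/1195841236 ≈ 2.8863e-5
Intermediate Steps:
Y(Q) = -3 (Y(Q) = -½*6 = -3)
T(A, n) = A - 3*A*n (T(A, n) = (-3*A)*n + A = -3*A*n + A = A - 3*A*n)
d(V) = √(9 - 26*V) (d(V) = √(V + 9*(1 - 3*V)) = √(V + (9 - 27*V)) = √(9 - 26*V))
1/(d(-67 - 1*99) + 34581) = 1/(√(9 - 26*(-67 - 1*99)) + 34581) = 1/(√(9 - 26*(-67 - 99)) + 34581) = 1/(√(9 - 26*(-166)) + 34581) = 1/(√(9 + 4316) + 34581) = 1/(√4325 + 34581) = 1/(5*√173 + 34581) = 1/(34581 + 5*√173)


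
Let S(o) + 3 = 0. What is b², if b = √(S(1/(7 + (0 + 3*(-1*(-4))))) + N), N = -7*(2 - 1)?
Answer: -10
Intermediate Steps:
S(o) = -3 (S(o) = -3 + 0 = -3)
N = -7 (N = -7*1 = -7)
b = I*√10 (b = √(-3 - 7) = √(-10) = I*√10 ≈ 3.1623*I)
b² = (I*√10)² = -10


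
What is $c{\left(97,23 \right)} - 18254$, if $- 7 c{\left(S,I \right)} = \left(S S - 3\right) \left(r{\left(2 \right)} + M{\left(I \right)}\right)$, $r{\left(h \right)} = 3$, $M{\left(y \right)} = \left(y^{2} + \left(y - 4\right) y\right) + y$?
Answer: $- \frac{9458530}{7} \approx -1.3512 \cdot 10^{6}$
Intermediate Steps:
$M{\left(y \right)} = y + y^{2} + y \left(-4 + y\right)$ ($M{\left(y \right)} = \left(y^{2} + \left(-4 + y\right) y\right) + y = \left(y^{2} + y \left(-4 + y\right)\right) + y = y + y^{2} + y \left(-4 + y\right)$)
$c{\left(S,I \right)} = - \frac{\left(-3 + S^{2}\right) \left(3 + I \left(-3 + 2 I\right)\right)}{7}$ ($c{\left(S,I \right)} = - \frac{\left(S S - 3\right) \left(3 + I \left(-3 + 2 I\right)\right)}{7} = - \frac{\left(S^{2} - 3\right) \left(3 + I \left(-3 + 2 I\right)\right)}{7} = - \frac{\left(-3 + S^{2}\right) \left(3 + I \left(-3 + 2 I\right)\right)}{7}$)
$c{\left(97,23 \right)} - 18254 = \left(\frac{9}{7} - \frac{3 \cdot 97^{2}}{7} + \frac{3}{7} \cdot 23 \left(-3 + 2 \cdot 23\right) - \frac{23 \cdot 97^{2} \left(-3 + 2 \cdot 23\right)}{7}\right) - 18254 = \left(\frac{9}{7} - \frac{28227}{7} + \frac{3}{7} \cdot 23 \left(-3 + 46\right) - \frac{23}{7} \cdot 9409 \left(-3 + 46\right)\right) - 18254 = \left(\frac{9}{7} - \frac{28227}{7} + \frac{3}{7} \cdot 23 \cdot 43 - \frac{23}{7} \cdot 9409 \cdot 43\right) - 18254 = \left(\frac{9}{7} - \frac{28227}{7} + \frac{2967}{7} - \frac{9305501}{7}\right) - 18254 = - \frac{9330752}{7} - 18254 = - \frac{9458530}{7}$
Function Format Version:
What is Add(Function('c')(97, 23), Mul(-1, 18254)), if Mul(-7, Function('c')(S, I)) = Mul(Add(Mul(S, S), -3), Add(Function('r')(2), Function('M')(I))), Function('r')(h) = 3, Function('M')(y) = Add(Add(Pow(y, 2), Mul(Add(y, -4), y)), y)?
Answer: Rational(-9458530, 7) ≈ -1.3512e+6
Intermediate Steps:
Function('M')(y) = Add(y, Pow(y, 2), Mul(y, Add(-4, y))) (Function('M')(y) = Add(Add(Pow(y, 2), Mul(Add(-4, y), y)), y) = Add(Add(Pow(y, 2), Mul(y, Add(-4, y))), y) = Add(y, Pow(y, 2), Mul(y, Add(-4, y))))
Function('c')(S, I) = Mul(Rational(-1, 7), Add(-3, Pow(S, 2)), Add(3, Mul(I, Add(-3, Mul(2, I))))) (Function('c')(S, I) = Mul(Rational(-1, 7), Mul(Add(Mul(S, S), -3), Add(3, Mul(I, Add(-3, Mul(2, I)))))) = Mul(Rational(-1, 7), Mul(Add(Pow(S, 2), -3), Add(3, Mul(I, Add(-3, Mul(2, I)))))) = Mul(Rational(-1, 7), Mul(Add(-3, Pow(S, 2)), Add(3, Mul(I, Add(-3, Mul(2, I)))))) = Mul(Rational(-1, 7), Add(-3, Pow(S, 2)), Add(3, Mul(I, Add(-3, Mul(2, I))))))
Add(Function('c')(97, 23), Mul(-1, 18254)) = Add(Add(Rational(9, 7), Mul(Rational(-3, 7), Pow(97, 2)), Mul(Rational(3, 7), 23, Add(-3, Mul(2, 23))), Mul(Rational(-1, 7), 23, Pow(97, 2), Add(-3, Mul(2, 23)))), Mul(-1, 18254)) = Add(Add(Rational(9, 7), Mul(Rational(-3, 7), 9409), Mul(Rational(3, 7), 23, Add(-3, 46)), Mul(Rational(-1, 7), 23, 9409, Add(-3, 46))), -18254) = Add(Add(Rational(9, 7), Rational(-28227, 7), Mul(Rational(3, 7), 23, 43), Mul(Rational(-1, 7), 23, 9409, 43)), -18254) = Add(Add(Rational(9, 7), Rational(-28227, 7), Rational(2967, 7), Rational(-9305501, 7)), -18254) = Add(Rational(-9330752, 7), -18254) = Rational(-9458530, 7)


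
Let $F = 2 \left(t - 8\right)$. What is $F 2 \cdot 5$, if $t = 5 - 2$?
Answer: $-100$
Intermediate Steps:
$t = 3$
$F = -10$ ($F = 2 \left(3 - 8\right) = 2 \left(-5\right) = -10$)
$F 2 \cdot 5 = - 10 \cdot 2 \cdot 5 = \left(-10\right) 10 = -100$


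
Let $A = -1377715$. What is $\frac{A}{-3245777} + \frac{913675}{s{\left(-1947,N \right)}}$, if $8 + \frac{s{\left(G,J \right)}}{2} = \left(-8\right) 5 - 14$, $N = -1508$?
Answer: $- \frac{2965414463815}{402476348} \approx -7367.9$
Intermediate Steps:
$s{\left(G,J \right)} = -124$ ($s{\left(G,J \right)} = -16 + 2 \left(\left(-8\right) 5 - 14\right) = -16 + 2 \left(-40 - 14\right) = -16 + 2 \left(-54\right) = -16 - 108 = -124$)
$\frac{A}{-3245777} + \frac{913675}{s{\left(-1947,N \right)}} = - \frac{1377715}{-3245777} + \frac{913675}{-124} = \left(-1377715\right) \left(- \frac{1}{3245777}\right) + 913675 \left(- \frac{1}{124}\right) = \frac{1377715}{3245777} - \frac{913675}{124} = - \frac{2965414463815}{402476348}$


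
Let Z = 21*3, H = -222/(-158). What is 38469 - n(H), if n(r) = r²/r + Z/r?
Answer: 112309719/2923 ≈ 38423.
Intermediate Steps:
H = 111/79 (H = -222*(-1/158) = 111/79 ≈ 1.4051)
Z = 63
n(r) = r + 63/r (n(r) = r²/r + 63/r = r + 63/r)
38469 - n(H) = 38469 - (111/79 + 63/(111/79)) = 38469 - (111/79 + 63*(79/111)) = 38469 - (111/79 + 1659/37) = 38469 - 1*135168/2923 = 38469 - 135168/2923 = 112309719/2923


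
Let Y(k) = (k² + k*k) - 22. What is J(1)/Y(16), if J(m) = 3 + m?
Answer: 2/245 ≈ 0.0081633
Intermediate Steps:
Y(k) = -22 + 2*k² (Y(k) = (k² + k²) - 22 = 2*k² - 22 = -22 + 2*k²)
J(1)/Y(16) = (3 + 1)/(-22 + 2*16²) = 4/(-22 + 2*256) = 4/(-22 + 512) = 4/490 = 4*(1/490) = 2/245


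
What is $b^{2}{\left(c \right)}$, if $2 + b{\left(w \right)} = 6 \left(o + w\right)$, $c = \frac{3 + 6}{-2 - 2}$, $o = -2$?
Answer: $\frac{3025}{4} \approx 756.25$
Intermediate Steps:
$c = - \frac{9}{4}$ ($c = \frac{9}{-4} = 9 \left(- \frac{1}{4}\right) = - \frac{9}{4} \approx -2.25$)
$b{\left(w \right)} = -14 + 6 w$ ($b{\left(w \right)} = -2 + 6 \left(-2 + w\right) = -2 + \left(-12 + 6 w\right) = -14 + 6 w$)
$b^{2}{\left(c \right)} = \left(-14 + 6 \left(- \frac{9}{4}\right)\right)^{2} = \left(-14 - \frac{27}{2}\right)^{2} = \left(- \frac{55}{2}\right)^{2} = \frac{3025}{4}$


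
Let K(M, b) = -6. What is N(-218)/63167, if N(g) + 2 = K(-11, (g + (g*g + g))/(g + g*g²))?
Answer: -8/63167 ≈ -0.00012665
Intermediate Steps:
N(g) = -8 (N(g) = -2 - 6 = -8)
N(-218)/63167 = -8/63167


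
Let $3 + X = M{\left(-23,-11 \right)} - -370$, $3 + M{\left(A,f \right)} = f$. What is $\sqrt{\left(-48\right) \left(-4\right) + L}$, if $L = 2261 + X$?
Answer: $\sqrt{2806} \approx 52.972$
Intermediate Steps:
$M{\left(A,f \right)} = -3 + f$
$X = 353$ ($X = -3 - -356 = -3 + \left(-14 + 370\right) = -3 + 356 = 353$)
$L = 2614$ ($L = 2261 + 353 = 2614$)
$\sqrt{\left(-48\right) \left(-4\right) + L} = \sqrt{\left(-48\right) \left(-4\right) + 2614} = \sqrt{192 + 2614} = \sqrt{2806}$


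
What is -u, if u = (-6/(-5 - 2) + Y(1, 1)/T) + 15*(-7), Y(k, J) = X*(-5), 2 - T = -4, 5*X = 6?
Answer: 736/7 ≈ 105.14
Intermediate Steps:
X = 6/5 (X = (⅕)*6 = 6/5 ≈ 1.2000)
T = 6 (T = 2 - 1*(-4) = 2 + 4 = 6)
Y(k, J) = -6 (Y(k, J) = (6/5)*(-5) = -6)
u = -736/7 (u = (-6/(-5 - 2) - 6/6) + 15*(-7) = (-6/(-7) - 6*⅙) - 105 = (-6*(-⅐) - 1) - 105 = (6/7 - 1) - 105 = -⅐ - 105 = -736/7 ≈ -105.14)
-u = -1*(-736/7) = 736/7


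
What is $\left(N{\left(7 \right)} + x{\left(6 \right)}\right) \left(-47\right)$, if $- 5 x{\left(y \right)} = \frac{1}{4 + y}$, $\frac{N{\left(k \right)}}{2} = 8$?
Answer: $- \frac{37553}{50} \approx -751.06$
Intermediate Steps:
$N{\left(k \right)} = 16$ ($N{\left(k \right)} = 2 \cdot 8 = 16$)
$x{\left(y \right)} = - \frac{1}{5 \left(4 + y\right)}$
$\left(N{\left(7 \right)} + x{\left(6 \right)}\right) \left(-47\right) = \left(16 - \frac{1}{20 + 5 \cdot 6}\right) \left(-47\right) = \left(16 - \frac{1}{20 + 30}\right) \left(-47\right) = \left(16 - \frac{1}{50}\right) \left(-47\right) = \frac{799}{50} \left(-47\right) = - \frac{37553}{50}$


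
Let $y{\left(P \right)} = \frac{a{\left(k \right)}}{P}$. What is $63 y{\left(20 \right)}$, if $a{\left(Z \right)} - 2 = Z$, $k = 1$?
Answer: $\frac{189}{20} \approx 9.45$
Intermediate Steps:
$a{\left(Z \right)} = 2 + Z$
$y{\left(P \right)} = \frac{3}{P}$ ($y{\left(P \right)} = \frac{2 + 1}{P} = \frac{3}{P}$)
$63 y{\left(20 \right)} = 63 \cdot \frac{3}{20} = \frac{189}{20}$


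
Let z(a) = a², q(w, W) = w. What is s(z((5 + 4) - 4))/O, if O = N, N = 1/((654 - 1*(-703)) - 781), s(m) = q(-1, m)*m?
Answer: -14400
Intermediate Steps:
s(m) = -m
N = 1/576 (N = 1/((654 + 703) - 781) = 1/(1357 - 781) = 1/576 ≈ 0.0017361)
O = 1/576 ≈ 0.0017361
s(z((5 + 4) - 4))/O = (-((5 + 4) - 4)²)/(1/576) = -(9 - 4)²*576 = -1*5²*576 = -1*25*576 = -25*576 = -14400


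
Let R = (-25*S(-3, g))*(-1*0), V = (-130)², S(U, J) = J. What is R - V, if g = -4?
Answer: -16900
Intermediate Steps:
V = 16900
R = 0 (R = (-25*(-4))*(-1*0) = 100*0 = 0)
R - V = 0 - 1*16900 = 0 - 16900 = -16900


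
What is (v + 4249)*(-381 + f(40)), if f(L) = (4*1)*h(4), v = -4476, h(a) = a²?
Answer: 71959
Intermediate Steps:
f(L) = 64 (f(L) = (4*1)*4² = 4*16 = 64)
(v + 4249)*(-381 + f(40)) = (-4476 + 4249)*(-381 + 64) = -227*(-317) = 71959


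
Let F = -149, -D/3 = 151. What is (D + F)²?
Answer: 362404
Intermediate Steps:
D = -453 (D = -3*151 = -453)
(D + F)² = (-453 - 149)² = (-602)² = 362404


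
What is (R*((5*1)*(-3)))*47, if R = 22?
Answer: -15510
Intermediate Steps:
(R*((5*1)*(-3)))*47 = (22*((5*1)*(-3)))*47 = (22*(5*(-3)))*47 = (22*(-15))*47 = -330*47 = -15510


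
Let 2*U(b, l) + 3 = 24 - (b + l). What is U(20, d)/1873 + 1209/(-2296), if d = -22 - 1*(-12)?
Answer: -2251829/4300408 ≈ -0.52363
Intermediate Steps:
d = -10 (d = -22 + 12 = -10)
U(b, l) = 21/2 - b/2 - l/2 (U(b, l) = -3/2 + (24 - (b + l))/2 = -3/2 + (24 + (-b - l))/2 = -3/2 + (24 - b - l)/2 = -3/2 + (12 - b/2 - l/2) = 21/2 - b/2 - l/2)
U(20, d)/1873 + 1209/(-2296) = (21/2 - 1/2*20 - 1/2*(-10))/1873 + 1209/(-2296) = (21/2 - 10 + 5)*(1/1873) + 1209*(-1/2296) = (11/2)*(1/1873) - 1209/2296 = 11/3746 - 1209/2296 = -2251829/4300408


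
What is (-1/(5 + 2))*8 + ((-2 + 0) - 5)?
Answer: -57/7 ≈ -8.1429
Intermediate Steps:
(-1/(5 + 2))*8 + ((-2 + 0) - 5) = (-1/7)*8 + (-2 - 5) = ((⅐)*(-1))*8 - 7 = -⅐*8 - 7 = -8/7 - 7 = -57/7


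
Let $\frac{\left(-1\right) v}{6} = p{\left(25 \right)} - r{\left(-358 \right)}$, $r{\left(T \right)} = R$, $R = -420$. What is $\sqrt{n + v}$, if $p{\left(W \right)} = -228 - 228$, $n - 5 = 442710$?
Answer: $\sqrt{442931} \approx 665.53$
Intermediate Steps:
$n = 442715$ ($n = 5 + 442710 = 442715$)
$r{\left(T \right)} = -420$
$p{\left(W \right)} = -456$
$v = 216$ ($v = - 6 \left(-456 - -420\right) = - 6 \left(-456 + 420\right) = \left(-6\right) \left(-36\right) = 216$)
$\sqrt{n + v} = \sqrt{442715 + 216} = \sqrt{442931}$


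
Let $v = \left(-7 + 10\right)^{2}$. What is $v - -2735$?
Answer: $2744$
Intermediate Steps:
$v = 9$ ($v = 3^{2} = 9$)
$v - -2735 = 9 - -2735 = 9 + 2735 = 2744$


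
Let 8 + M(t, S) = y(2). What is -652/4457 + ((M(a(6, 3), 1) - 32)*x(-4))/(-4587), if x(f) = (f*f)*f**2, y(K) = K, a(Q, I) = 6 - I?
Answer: 40366972/20444259 ≈ 1.9745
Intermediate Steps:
x(f) = f**4 (x(f) = f**2*f**2 = f**4)
M(t, S) = -6 (M(t, S) = -8 + 2 = -6)
-652/4457 + ((M(a(6, 3), 1) - 32)*x(-4))/(-4587) = -652/4457 + ((-6 - 32)*(-4)**4)/(-4587) = -652*1/4457 - 38*256*(-1/4587) = -652/4457 - 9728*(-1/4587) = -652/4457 + 9728/4587 = 40366972/20444259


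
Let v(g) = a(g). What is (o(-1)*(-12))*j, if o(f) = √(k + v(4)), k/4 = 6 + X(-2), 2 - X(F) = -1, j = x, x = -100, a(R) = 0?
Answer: 7200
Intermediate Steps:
j = -100
X(F) = 3 (X(F) = 2 - 1*(-1) = 2 + 1 = 3)
v(g) = 0
k = 36 (k = 4*(6 + 3) = 4*9 = 36)
o(f) = 6 (o(f) = √(36 + 0) = √36 = 6)
(o(-1)*(-12))*j = (6*(-12))*(-100) = -72*(-100) = 7200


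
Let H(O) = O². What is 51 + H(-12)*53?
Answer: 7683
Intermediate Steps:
51 + H(-12)*53 = 51 + (-12)²*53 = 51 + 144*53 = 51 + 7632 = 7683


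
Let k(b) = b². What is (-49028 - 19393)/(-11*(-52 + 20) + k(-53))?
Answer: -68421/3161 ≈ -21.645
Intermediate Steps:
(-49028 - 19393)/(-11*(-52 + 20) + k(-53)) = (-49028 - 19393)/(-11*(-52 + 20) + (-53)²) = -68421/(-11*(-32) + 2809) = -68421/(352 + 2809) = -68421/3161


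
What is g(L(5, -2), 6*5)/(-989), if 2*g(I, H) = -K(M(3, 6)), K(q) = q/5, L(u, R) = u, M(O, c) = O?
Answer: 3/9890 ≈ 0.00030334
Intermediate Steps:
K(q) = q/5 (K(q) = q*(⅕) = q/5)
g(I, H) = -3/10 (g(I, H) = (-3/5)/2 = (-1*⅗)/2 = (½)*(-⅗) = -3/10)
g(L(5, -2), 6*5)/(-989) = -3/10/(-989) = -3/10*(-1/989) = 3/9890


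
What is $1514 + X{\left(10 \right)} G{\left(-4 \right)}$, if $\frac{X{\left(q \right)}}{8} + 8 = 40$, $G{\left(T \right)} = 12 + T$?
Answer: $3562$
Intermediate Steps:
$X{\left(q \right)} = 256$ ($X{\left(q \right)} = -64 + 8 \cdot 40 = -64 + 320 = 256$)
$1514 + X{\left(10 \right)} G{\left(-4 \right)} = 1514 + 256 \left(12 - 4\right) = 1514 + 256 \cdot 8 = 1514 + 2048 = 3562$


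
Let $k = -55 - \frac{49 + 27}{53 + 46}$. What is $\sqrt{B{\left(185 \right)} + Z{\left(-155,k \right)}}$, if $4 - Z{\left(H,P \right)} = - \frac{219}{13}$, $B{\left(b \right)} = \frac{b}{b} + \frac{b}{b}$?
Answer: $\frac{3 \sqrt{429}}{13} \approx 4.7798$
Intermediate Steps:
$B{\left(b \right)} = 2$ ($B{\left(b \right)} = 1 + 1 = 2$)
$k = - \frac{5521}{99}$ ($k = -55 - \frac{76}{99} = - \frac{5521}{99} \approx -55.768$)
$Z{\left(H,P \right)} = \frac{271}{13}$ ($Z{\left(H,P \right)} = 4 - - \frac{219}{13} = 4 + \frac{219}{13} = \frac{271}{13}$)
$\sqrt{B{\left(185 \right)} + Z{\left(-155,k \right)}} = \sqrt{2 + \frac{271}{13}} = \sqrt{\frac{297}{13}} = \frac{3 \sqrt{429}}{13}$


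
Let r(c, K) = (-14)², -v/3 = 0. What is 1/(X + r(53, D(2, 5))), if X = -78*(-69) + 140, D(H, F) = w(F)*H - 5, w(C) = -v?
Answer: 1/5718 ≈ 0.00017489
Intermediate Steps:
v = 0 (v = -3*0 = 0)
w(C) = 0 (w(C) = -1*0 = 0)
D(H, F) = -5 (D(H, F) = 0*H - 5 = 0 - 5 = -5)
X = 5522 (X = 5382 + 140 = 5522)
r(c, K) = 196
1/(X + r(53, D(2, 5))) = 1/(5522 + 196) = 1/5718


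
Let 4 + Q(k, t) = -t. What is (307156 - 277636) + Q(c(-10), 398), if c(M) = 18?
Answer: 29118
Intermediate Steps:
Q(k, t) = -4 - t
(307156 - 277636) + Q(c(-10), 398) = (307156 - 277636) + (-4 - 1*398) = 29520 + (-4 - 398) = 29520 - 402 = 29118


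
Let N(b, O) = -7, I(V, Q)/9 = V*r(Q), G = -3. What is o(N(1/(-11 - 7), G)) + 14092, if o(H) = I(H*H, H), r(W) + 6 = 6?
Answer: 14092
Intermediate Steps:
r(W) = 0 (r(W) = -6 + 6 = 0)
I(V, Q) = 0 (I(V, Q) = 9*(V*0) = 9*0 = 0)
o(H) = 0
o(N(1/(-11 - 7), G)) + 14092 = 0 + 14092 = 14092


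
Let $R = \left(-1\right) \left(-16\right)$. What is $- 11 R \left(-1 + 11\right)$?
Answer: $-1760$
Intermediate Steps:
$R = 16$
$- 11 R \left(-1 + 11\right) = \left(-11\right) 16 \left(-1 + 11\right) = \left(-176\right) 10 = -1760$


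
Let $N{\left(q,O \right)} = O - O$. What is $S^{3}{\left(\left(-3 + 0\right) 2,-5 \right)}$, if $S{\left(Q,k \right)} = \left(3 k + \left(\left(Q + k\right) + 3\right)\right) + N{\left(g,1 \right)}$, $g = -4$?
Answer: $-12167$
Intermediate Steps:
$N{\left(q,O \right)} = 0$
$S{\left(Q,k \right)} = 3 + Q + 4 k$ ($S{\left(Q,k \right)} = \left(3 k + \left(\left(Q + k\right) + 3\right)\right) + 0 = \left(3 k + \left(3 + Q + k\right)\right) + 0 = \left(3 + Q + 4 k\right) + 0 = 3 + Q + 4 k$)
$S^{3}{\left(\left(-3 + 0\right) 2,-5 \right)} = \left(3 + \left(-3 + 0\right) 2 + 4 \left(-5\right)\right)^{3} = \left(3 - 6 - 20\right)^{3} = \left(-23\right)^{3} = -12167$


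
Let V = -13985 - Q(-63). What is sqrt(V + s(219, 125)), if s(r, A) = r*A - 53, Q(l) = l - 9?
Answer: sqrt(13409) ≈ 115.80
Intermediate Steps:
Q(l) = -9 + l
s(r, A) = -53 + A*r (s(r, A) = A*r - 53 = -53 + A*r)
V = -13913 (V = -13985 - (-9 - 63) = -13985 - 1*(-72) = -13985 + 72 = -13913)
sqrt(V + s(219, 125)) = sqrt(-13913 + (-53 + 125*219)) = sqrt(-13913 + (-53 + 27375)) = sqrt(-13913 + 27322) = sqrt(13409)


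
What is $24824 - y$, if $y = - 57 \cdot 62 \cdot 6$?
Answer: $46028$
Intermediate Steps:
$y = -21204$ ($y = \left(-57\right) 372 = -21204$)
$24824 - y = 24824 - -21204 = 24824 + 21204 = 46028$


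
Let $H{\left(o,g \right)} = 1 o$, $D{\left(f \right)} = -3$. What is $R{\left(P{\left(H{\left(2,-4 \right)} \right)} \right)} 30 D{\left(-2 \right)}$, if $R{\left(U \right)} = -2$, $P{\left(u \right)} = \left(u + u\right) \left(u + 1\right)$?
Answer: $180$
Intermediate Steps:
$H{\left(o,g \right)} = o$
$P{\left(u \right)} = 2 u \left(1 + u\right)$
$R{\left(P{\left(H{\left(2,-4 \right)} \right)} \right)} 30 D{\left(-2 \right)} = \left(-2\right) 30 \left(-3\right) = \left(-60\right) \left(-3\right) = 180$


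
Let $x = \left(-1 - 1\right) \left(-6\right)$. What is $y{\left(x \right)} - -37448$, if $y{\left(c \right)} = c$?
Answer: $37460$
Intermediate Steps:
$x = 12$ ($x = \left(-2\right) \left(-6\right) = 12$)
$y{\left(x \right)} - -37448 = 12 - -37448 = 12 + 37448 = 37460$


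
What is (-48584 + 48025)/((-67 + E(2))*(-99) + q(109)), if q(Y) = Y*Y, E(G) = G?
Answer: -559/18316 ≈ -0.030520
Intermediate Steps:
q(Y) = Y**2
(-48584 + 48025)/((-67 + E(2))*(-99) + q(109)) = (-48584 + 48025)/((-67 + 2)*(-99) + 109**2) = -559/(-65*(-99) + 11881) = -559/(6435 + 11881) = -559/18316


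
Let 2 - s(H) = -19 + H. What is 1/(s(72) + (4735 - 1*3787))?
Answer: 1/897 ≈ 0.0011148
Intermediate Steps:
s(H) = 21 - H (s(H) = 2 - (-19 + H) = 2 + (19 - H) = 21 - H)
1/(s(72) + (4735 - 1*3787)) = 1/((21 - 1*72) + (4735 - 1*3787)) = 1/((21 - 72) + (4735 - 3787)) = 1/(-51 + 948) = 1/897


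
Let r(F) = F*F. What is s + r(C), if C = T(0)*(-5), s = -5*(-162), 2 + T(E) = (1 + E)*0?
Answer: 910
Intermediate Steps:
T(E) = -2 (T(E) = -2 + (1 + E)*0 = -2 + 0 = -2)
s = 810
C = 10 (C = -2*(-5) = 10)
r(F) = F**2
s + r(C) = 810 + 10**2 = 810 + 100 = 910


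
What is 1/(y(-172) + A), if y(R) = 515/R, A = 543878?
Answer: 172/93546501 ≈ 1.8387e-6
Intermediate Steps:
1/(y(-172) + A) = 1/(515/(-172) + 543878) = 1/(515*(-1/172) + 543878) = 1/(-515/172 + 543878) = 1/(93546501/172) = 172/93546501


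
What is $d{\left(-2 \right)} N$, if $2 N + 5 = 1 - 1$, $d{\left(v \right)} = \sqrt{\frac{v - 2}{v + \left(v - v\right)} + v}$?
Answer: $0$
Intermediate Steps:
$d{\left(v \right)} = \sqrt{v + \frac{-2 + v}{v}}$ ($d{\left(v \right)} = \sqrt{\frac{-2 + v}{v + 0} + v} = \sqrt{\frac{-2 + v}{v} + v} = \sqrt{v + \frac{-2 + v}{v}}$)
$N = - \frac{5}{2}$ ($N = - \frac{5}{2} + \frac{1 - 1}{2} = - \frac{5}{2} + \frac{1}{2} \cdot 0 = - \frac{5}{2} + 0 = - \frac{5}{2} \approx -2.5$)
$d{\left(-2 \right)} N = \sqrt{1 - 2 - \frac{2}{-2}} \left(- \frac{5}{2}\right) = \sqrt{1 - 2 - -1} \left(- \frac{5}{2}\right) = \sqrt{1 - 2 + 1} \left(- \frac{5}{2}\right) = \sqrt{0} \left(- \frac{5}{2}\right) = 0 \left(- \frac{5}{2}\right) = 0$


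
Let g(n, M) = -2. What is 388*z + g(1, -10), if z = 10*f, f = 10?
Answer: 38798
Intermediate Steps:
z = 100 (z = 10*10 = 100)
388*z + g(1, -10) = 388*100 - 2 = 38800 - 2 = 38798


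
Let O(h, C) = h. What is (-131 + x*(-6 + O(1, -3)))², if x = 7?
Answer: 27556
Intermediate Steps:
(-131 + x*(-6 + O(1, -3)))² = (-131 + 7*(-6 + 1))² = (-131 + 7*(-5))² = (-131 - 35)² = (-166)² = 27556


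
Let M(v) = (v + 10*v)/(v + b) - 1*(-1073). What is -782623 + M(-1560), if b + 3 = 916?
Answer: -505645690/647 ≈ -7.8152e+5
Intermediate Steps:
b = 913 (b = -3 + 916 = 913)
M(v) = 1073 + 11*v/(913 + v) (M(v) = (v + 10*v)/(v + 913) - 1*(-1073) = (11*v)/(913 + v) + 1073 = 11*v/(913 + v) + 1073 = 1073 + 11*v/(913 + v))
-782623 + M(-1560) = -782623 + (979649 + 1084*(-1560))/(913 - 1560) = -782623 + (979649 - 1691040)/(-647) = -782623 - 1/647*(-711391) = -782623 + 711391/647 = -505645690/647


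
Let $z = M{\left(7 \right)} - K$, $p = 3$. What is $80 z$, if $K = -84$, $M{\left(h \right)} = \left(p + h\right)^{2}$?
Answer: $14720$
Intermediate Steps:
$M{\left(h \right)} = \left(3 + h\right)^{2}$
$z = 184$ ($z = \left(3 + 7\right)^{2} - -84 = 10^{2} + 84 = 100 + 84 = 184$)
$80 z = 80 \cdot 184 = 14720$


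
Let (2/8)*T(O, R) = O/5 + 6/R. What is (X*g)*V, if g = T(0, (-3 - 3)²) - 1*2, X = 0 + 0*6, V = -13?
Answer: 0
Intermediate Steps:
T(O, R) = 24/R + 4*O/5 (T(O, R) = 4*(O/5 + 6/R) = 4*(6/R + O/5) = 24/R + 4*O/5)
X = 0 (X = 0 + 0 = 0)
g = -4/3 (g = (24/((-3 - 3)²) + (⅘)*0) - 1*2 = (24/((-6)²) + 0) - 2 = (24/36 + 0) - 2 = (24*(1/36) + 0) - 2 = (⅔ + 0) - 2 = ⅔ - 2 = -4/3 ≈ -1.3333)
(X*g)*V = (0*(-4/3))*(-13) = 0*(-13) = 0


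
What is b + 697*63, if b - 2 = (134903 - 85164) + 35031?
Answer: 128683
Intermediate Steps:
b = 84772 (b = 2 + ((134903 - 85164) + 35031) = 2 + (49739 + 35031) = 2 + 84770 = 84772)
b + 697*63 = 84772 + 697*63 = 84772 + 43911 = 128683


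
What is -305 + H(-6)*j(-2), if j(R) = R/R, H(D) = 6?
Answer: -299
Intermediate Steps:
j(R) = 1
-305 + H(-6)*j(-2) = -305 + 6*1 = -305 + 6 = -299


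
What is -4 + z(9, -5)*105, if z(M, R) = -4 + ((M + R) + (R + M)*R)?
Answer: -2104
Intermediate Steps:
z(M, R) = -4 + M + R + R*(M + R) (z(M, R) = -4 + ((M + R) + (M + R)*R) = -4 + ((M + R) + R*(M + R)) = -4 + (M + R + R*(M + R)) = -4 + M + R + R*(M + R))
-4 + z(9, -5)*105 = -4 + (-4 + 9 - 5 + (-5)² + 9*(-5))*105 = -4 + (-4 + 9 - 5 + 25 - 45)*105 = -4 - 20*105 = -4 - 2100 = -2104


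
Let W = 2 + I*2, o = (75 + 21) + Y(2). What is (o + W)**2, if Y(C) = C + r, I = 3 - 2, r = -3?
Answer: 9801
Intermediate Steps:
I = 1
Y(C) = -3 + C (Y(C) = C - 3 = -3 + C)
o = 95 (o = (75 + 21) + (-3 + 2) = 96 - 1 = 95)
W = 4 (W = 2 + 1*2 = 2 + 2 = 4)
(o + W)**2 = (95 + 4)**2 = 99**2 = 9801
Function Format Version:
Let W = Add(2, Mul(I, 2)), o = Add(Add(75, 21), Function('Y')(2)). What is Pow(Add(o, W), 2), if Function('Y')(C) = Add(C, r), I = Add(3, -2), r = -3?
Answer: 9801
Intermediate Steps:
I = 1
Function('Y')(C) = Add(-3, C) (Function('Y')(C) = Add(C, -3) = Add(-3, C))
o = 95 (o = Add(Add(75, 21), Add(-3, 2)) = Add(96, -1) = 95)
W = 4 (W = Add(2, Mul(1, 2)) = Add(2, 2) = 4)
Pow(Add(o, W), 2) = Pow(Add(95, 4), 2) = Pow(99, 2) = 9801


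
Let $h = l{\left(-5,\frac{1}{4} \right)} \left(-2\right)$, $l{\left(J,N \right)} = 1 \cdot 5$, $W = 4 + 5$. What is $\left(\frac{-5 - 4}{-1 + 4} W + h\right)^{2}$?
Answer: $1369$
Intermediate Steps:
$W = 9$
$l{\left(J,N \right)} = 5$
$h = -10$ ($h = 5 \left(-2\right) = -10$)
$\left(\frac{-5 - 4}{-1 + 4} W + h\right)^{2} = \left(\frac{-5 - 4}{-1 + 4} \cdot 9 - 10\right)^{2} = \left(- \frac{9}{3} \cdot 9 - 10\right)^{2} = \left(\left(-9\right) \frac{1}{3} \cdot 9 - 10\right)^{2} = \left(\left(-3\right) 9 - 10\right)^{2} = \left(-27 - 10\right)^{2} = \left(-37\right)^{2} = 1369$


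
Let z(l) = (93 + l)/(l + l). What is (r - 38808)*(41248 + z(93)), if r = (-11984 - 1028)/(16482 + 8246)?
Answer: -9896225331941/6182 ≈ -1.6008e+9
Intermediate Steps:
r = -3253/6182 (r = -13012/24728 = -13012*1/24728 = -3253/6182 ≈ -0.52621)
z(l) = (93 + l)/(2*l) (z(l) = (93 + l)/((2*l)) = (93 + l)*(1/(2*l)) = (93 + l)/(2*l))
(r - 38808)*(41248 + z(93)) = (-3253/6182 - 38808)*(41248 + (½)*(93 + 93)/93) = -239914309*(41248 + (½)*(1/93)*186)/6182 = -239914309*(41248 + 1)/6182 = -239914309/6182*41249 = -9896225331941/6182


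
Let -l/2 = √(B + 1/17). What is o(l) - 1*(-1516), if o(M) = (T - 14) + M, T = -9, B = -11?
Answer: 1493 - 2*I*√3162/17 ≈ 1493.0 - 6.6155*I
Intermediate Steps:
l = -2*I*√3162/17 (l = -2*√(-11 + 1/17) = -2*I*√3162/17 ≈ -6.6155*I)
o(M) = -23 + M (o(M) = (-9 - 14) + M = -23 + M)
o(l) - 1*(-1516) = (-23 - 2*I*√3162/17) - 1*(-1516) = (-23 - 2*I*√3162/17) + 1516 = 1493 - 2*I*√3162/17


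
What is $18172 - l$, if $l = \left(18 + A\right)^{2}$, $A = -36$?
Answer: $17848$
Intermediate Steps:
$l = 324$ ($l = \left(18 - 36\right)^{2} = \left(-18\right)^{2} = 324$)
$18172 - l = 18172 - 324 = 17848$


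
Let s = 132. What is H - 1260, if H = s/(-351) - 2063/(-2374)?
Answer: -349838165/277758 ≈ -1259.5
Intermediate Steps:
H = 136915/277758 (H = 132/(-351) - 2063/(-2374) = 132*(-1/351) - 2063*(-1/2374) = -44/117 + 2063/2374 = 136915/277758 ≈ 0.49293)
H - 1260 = 136915/277758 - 1260 = -349838165/277758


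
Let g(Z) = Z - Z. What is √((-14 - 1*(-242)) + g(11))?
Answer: 2*√57 ≈ 15.100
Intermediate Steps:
g(Z) = 0
√((-14 - 1*(-242)) + g(11)) = √((-14 - 1*(-242)) + 0) = √((-14 + 242) + 0) = √(228 + 0) = √228 = 2*√57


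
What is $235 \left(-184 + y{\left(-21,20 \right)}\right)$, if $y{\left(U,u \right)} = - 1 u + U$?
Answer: $-52875$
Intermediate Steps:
$y{\left(U,u \right)} = U - u$ ($y{\left(U,u \right)} = - u + U = U - u$)
$235 \left(-184 + y{\left(-21,20 \right)}\right) = 235 \left(-184 - 41\right) = 235 \left(-225\right) = -52875$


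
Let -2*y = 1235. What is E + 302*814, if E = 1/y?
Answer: 303597578/1235 ≈ 2.4583e+5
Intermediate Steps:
y = -1235/2 (y = -½*1235 = -1235/2 ≈ -617.50)
E = -2/1235 (E = 1/(-1235/2) = -2/1235 ≈ -0.0016194)
E + 302*814 = -2/1235 + 302*814 = -2/1235 + 245828 = 303597578/1235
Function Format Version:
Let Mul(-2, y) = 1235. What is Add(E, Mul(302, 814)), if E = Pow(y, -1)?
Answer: Rational(303597578, 1235) ≈ 2.4583e+5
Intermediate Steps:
y = Rational(-1235, 2) (y = Mul(Rational(-1, 2), 1235) = Rational(-1235, 2) ≈ -617.50)
E = Rational(-2, 1235) (E = Pow(Rational(-1235, 2), -1) = Rational(-2, 1235) ≈ -0.0016194)
Add(E, Mul(302, 814)) = Add(Rational(-2, 1235), Mul(302, 814)) = Add(Rational(-2, 1235), 245828) = Rational(303597578, 1235)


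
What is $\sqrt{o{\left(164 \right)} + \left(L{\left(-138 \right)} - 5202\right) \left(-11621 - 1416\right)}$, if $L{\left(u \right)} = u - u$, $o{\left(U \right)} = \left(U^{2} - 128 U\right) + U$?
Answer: $\sqrt{67824542} \approx 8235.6$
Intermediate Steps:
$o{\left(U \right)} = U^{2} - 127 U$
$L{\left(u \right)} = 0$
$\sqrt{o{\left(164 \right)} + \left(L{\left(-138 \right)} - 5202\right) \left(-11621 - 1416\right)} = \sqrt{164 \left(-127 + 164\right) + \left(0 - 5202\right) \left(-11621 - 1416\right)} = \sqrt{164 \cdot 37 - -67818474} = \sqrt{6068 + 67818474} = \sqrt{67824542}$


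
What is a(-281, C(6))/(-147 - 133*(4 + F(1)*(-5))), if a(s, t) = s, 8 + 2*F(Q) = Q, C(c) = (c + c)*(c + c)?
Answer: 562/6013 ≈ 0.093464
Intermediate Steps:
C(c) = 4*c² (C(c) = (2*c)*(2*c) = 4*c²)
F(Q) = -4 + Q/2
a(-281, C(6))/(-147 - 133*(4 + F(1)*(-5))) = -281/(-147 - 133*(4 + (-4 + (½)*1)*(-5))) = -281/(-147 - 133*(4 + (-4 + ½)*(-5))) = -281/(-147 - 133*(4 - 7/2*(-5))) = -281/(-147 - 133*(4 + 35/2)) = -281/(-147 - 133*43/2) = -281/(-147 - 5719/2) = -281/(-6013/2) = -281*(-2/6013) = 562/6013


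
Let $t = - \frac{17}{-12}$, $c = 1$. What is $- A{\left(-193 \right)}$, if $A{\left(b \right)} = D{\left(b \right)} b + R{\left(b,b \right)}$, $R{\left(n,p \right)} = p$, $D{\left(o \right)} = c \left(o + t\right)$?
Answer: $- \frac{441391}{12} \approx -36783.0$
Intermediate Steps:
$t = \frac{17}{12}$ ($t = \left(-17\right) \left(- \frac{1}{12}\right) = \frac{17}{12} \approx 1.4167$)
$D{\left(o \right)} = \frac{17}{12} + o$ ($D{\left(o \right)} = 1 \left(o + \frac{17}{12}\right) = 1 \left(\frac{17}{12} + o\right) = \frac{17}{12} + o$)
$A{\left(b \right)} = b + b \left(\frac{17}{12} + b\right)$ ($A{\left(b \right)} = \left(\frac{17}{12} + b\right) b + b = b \left(\frac{17}{12} + b\right) + b = b + b \left(\frac{17}{12} + b\right)$)
$- A{\left(-193 \right)} = - \frac{\left(-193\right) \left(29 + 12 \left(-193\right)\right)}{12} = - \frac{\left(-193\right) \left(29 - 2316\right)}{12} = - \frac{\left(-193\right) \left(-2287\right)}{12} = \left(-1\right) \frac{441391}{12} = - \frac{441391}{12}$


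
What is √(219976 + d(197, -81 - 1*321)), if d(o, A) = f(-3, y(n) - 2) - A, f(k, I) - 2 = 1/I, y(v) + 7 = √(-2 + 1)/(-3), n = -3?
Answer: √(117440442870 + 2190*I)/730 ≈ 469.45 + 4.3771e-6*I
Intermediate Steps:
y(v) = -7 - I/3 (y(v) = -7 + √(-2 + 1)/(-3) = -7 + √(-1)*(-⅓) = -7 + I*(-⅓) = -7 - I/3)
f(k, I) = 2 + 1/I
d(o, A) = 2 - A + 9*(-9 + I/3)/730 (d(o, A) = (2 + 1/((-7 - I/3) - 2)) - A = (2 + 1/(-9 - I/3)) - A = (2 + 9*(-9 + I/3)/730) - A = 2 - A + 9*(-9 + I/3)/730)
√(219976 + d(197, -81 - 1*321)) = √(219976 + (1379/730 - (-81 - 1*321) + 3*I/730)) = √(219976 + (1379/730 - (-81 - 321) + 3*I/730)) = √(219976 + (1379/730 - 1*(-402) + 3*I/730)) = √(219976 + (1379/730 + 402 + 3*I/730)) = √(219976 + (294839/730 + 3*I/730)) = √(160877319/730 + 3*I/730)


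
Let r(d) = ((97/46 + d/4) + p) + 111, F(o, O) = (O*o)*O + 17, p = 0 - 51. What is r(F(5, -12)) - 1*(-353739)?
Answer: 32566653/92 ≈ 3.5399e+5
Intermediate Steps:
p = -51
F(o, O) = 17 + o*O² (F(o, O) = o*O² + 17 = 17 + o*O²)
r(d) = 2857/46 + d/4 (r(d) = ((97/46 + d/4) - 51) + 111 = (-2249/46 + d/4) + 111 = 2857/46 + d/4)
r(F(5, -12)) - 1*(-353739) = (2857/46 + (17 + 5*(-12)²)/4) - 1*(-353739) = (2857/46 + (17 + 5*144)/4) + 353739 = (2857/46 + (17 + 720)/4) + 353739 = (2857/46 + (¼)*737) + 353739 = (2857/46 + 737/4) + 353739 = 22665/92 + 353739 = 32566653/92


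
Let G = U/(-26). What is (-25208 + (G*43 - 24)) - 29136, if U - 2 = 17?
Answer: -1414385/26 ≈ -54399.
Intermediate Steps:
U = 19 (U = 2 + 17 = 19)
G = -19/26 (G = 19/(-26) = 19*(-1/26) = -19/26 ≈ -0.73077)
(-25208 + (G*43 - 24)) - 29136 = (-25208 + (-19/26*43 - 24)) - 29136 = (-25208 + (-817/26 - 24)) - 29136 = (-25208 - 1441/26) - 29136 = -656849/26 - 29136 = -1414385/26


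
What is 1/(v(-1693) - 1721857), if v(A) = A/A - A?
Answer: -1/1720163 ≈ -5.8134e-7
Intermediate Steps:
v(A) = 1 - A
1/(v(-1693) - 1721857) = 1/((1 - 1*(-1693)) - 1721857) = 1/((1 + 1693) - 1721857) = 1/(1694 - 1721857) = 1/(-1720163) = -1/1720163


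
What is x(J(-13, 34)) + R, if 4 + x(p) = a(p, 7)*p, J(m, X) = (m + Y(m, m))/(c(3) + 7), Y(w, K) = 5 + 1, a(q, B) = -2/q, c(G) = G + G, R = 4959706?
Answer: 4959700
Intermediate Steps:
c(G) = 2*G
Y(w, K) = 6
J(m, X) = 6/13 + m/13 (J(m, X) = (m + 6)/(2*3 + 7) = (6 + m)/(6 + 7) = (6 + m)/13 = (6 + m)*(1/13) = 6/13 + m/13)
x(p) = -6 (x(p) = -4 + (-2/p)*p = -4 - 2 = -6)
x(J(-13, 34)) + R = -6 + 4959706 = 4959700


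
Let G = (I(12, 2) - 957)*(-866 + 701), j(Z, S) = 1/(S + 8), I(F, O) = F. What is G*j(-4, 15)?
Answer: 155925/23 ≈ 6779.3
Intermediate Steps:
j(Z, S) = 1/(8 + S)
G = 155925 (G = (12 - 957)*(-866 + 701) = -945*(-165) = 155925)
G*j(-4, 15) = 155925/(8 + 15) = 155925/23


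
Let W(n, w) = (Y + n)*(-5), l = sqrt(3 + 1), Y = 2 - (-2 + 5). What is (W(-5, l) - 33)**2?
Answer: 9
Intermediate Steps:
Y = -1 (Y = 2 - 1*3 = 2 - 3 = -1)
l = 2 (l = sqrt(4) = 2)
W(n, w) = 5 - 5*n (W(n, w) = (-1 + n)*(-5) = 5 - 5*n)
(W(-5, l) - 33)**2 = ((5 - 5*(-5)) - 33)**2 = ((5 + 25) - 33)**2 = (30 - 33)**2 = (-3)**2 = 9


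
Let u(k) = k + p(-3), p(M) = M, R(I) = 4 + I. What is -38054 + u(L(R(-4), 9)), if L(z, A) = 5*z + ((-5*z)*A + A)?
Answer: -38048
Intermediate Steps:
L(z, A) = A + 5*z - 5*A*z (L(z, A) = 5*z + (-5*A*z + A) = 5*z + (A - 5*A*z) = A + 5*z - 5*A*z)
u(k) = -3 + k (u(k) = k - 3 = -3 + k)
-38054 + u(L(R(-4), 9)) = -38054 + (-3 + (9 + 5*(4 - 4) - 5*9*(4 - 4))) = -38054 + (-3 + (9 + 5*0 - 5*9*0)) = -38054 + (-3 + (9 + 0 + 0)) = -38054 + (-3 + 9) = -38054 + 6 = -38048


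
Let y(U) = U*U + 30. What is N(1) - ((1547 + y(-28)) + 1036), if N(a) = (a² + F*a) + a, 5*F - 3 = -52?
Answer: -17024/5 ≈ -3404.8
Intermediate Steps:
F = -49/5 (F = ⅗ + (⅕)*(-52) = ⅗ - 52/5 = -49/5 ≈ -9.8000)
y(U) = 30 + U² (y(U) = U² + 30 = 30 + U²)
N(a) = a² - 44*a/5 (N(a) = (a² - 49*a/5) + a = a² - 44*a/5)
N(1) - ((1547 + y(-28)) + 1036) = (⅕)*1*(-44 + 5*1) - ((1547 + (30 + (-28)²)) + 1036) = (⅕)*1*(-44 + 5) - ((1547 + (30 + 784)) + 1036) = (⅕)*1*(-39) - ((1547 + 814) + 1036) = -39/5 - (2361 + 1036) = -39/5 - 1*3397 = -39/5 - 3397 = -17024/5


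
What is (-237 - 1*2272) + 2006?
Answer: -503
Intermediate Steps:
(-237 - 1*2272) + 2006 = (-237 - 2272) + 2006 = -2509 + 2006 = -503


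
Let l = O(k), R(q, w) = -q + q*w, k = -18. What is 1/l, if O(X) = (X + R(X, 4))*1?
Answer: -1/72 ≈ -0.013889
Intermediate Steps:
O(X) = 4*X (O(X) = (X + X*(-1 + 4))*1 = (X + X*3)*1 = (X + 3*X)*1 = (4*X)*1 = 4*X)
l = -72 (l = 4*(-18) = -72)
1/l = 1/(-72) = -1/72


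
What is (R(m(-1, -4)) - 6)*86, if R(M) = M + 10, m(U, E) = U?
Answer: 258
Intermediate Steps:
R(M) = 10 + M
(R(m(-1, -4)) - 6)*86 = ((10 - 1) - 6)*86 = (9 - 6)*86 = 3*86 = 258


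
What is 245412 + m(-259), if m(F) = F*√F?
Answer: 245412 - 259*I*√259 ≈ 2.4541e+5 - 4168.2*I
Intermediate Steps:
m(F) = F^(3/2)
245412 + m(-259) = 245412 + (-259)^(3/2) = 245412 - 259*I*√259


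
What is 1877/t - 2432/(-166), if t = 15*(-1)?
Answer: -137551/1245 ≈ -110.48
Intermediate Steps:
t = -15
1877/t - 2432/(-166) = 1877/(-15) - 2432/(-166) = 1877*(-1/15) - 2432*(-1/166) = -1877/15 + 1216/83 = -137551/1245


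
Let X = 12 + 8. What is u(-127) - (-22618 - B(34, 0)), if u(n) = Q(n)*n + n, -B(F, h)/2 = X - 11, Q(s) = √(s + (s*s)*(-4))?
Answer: 22473 - 127*I*√64643 ≈ 22473.0 - 32290.0*I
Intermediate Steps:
X = 20
Q(s) = √(s - 4*s²) (Q(s) = √(s + s²*(-4)) = √(s - 4*s²))
B(F, h) = -18 (B(F, h) = -2*(20 - 11) = -2*9 = -18)
u(n) = n + n*√(n*(1 - 4*n)) (u(n) = √(n*(1 - 4*n))*n + n = n*√(n*(1 - 4*n)) + n = n + n*√(n*(1 - 4*n)))
u(-127) - (-22618 - B(34, 0)) = -127*(1 + √(-127*(1 - 4*(-127)))) - (-22618 - 1*(-18)) = -127*(1 + √(-127*(1 + 508))) - (-22618 + 18) = -127*(1 + √(-127*509)) - 1*(-22600) = -127*(1 + √(-64643)) + 22600 = -127*(1 + I*√64643) + 22600 = (-127 - 127*I*√64643) + 22600 = 22473 - 127*I*√64643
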